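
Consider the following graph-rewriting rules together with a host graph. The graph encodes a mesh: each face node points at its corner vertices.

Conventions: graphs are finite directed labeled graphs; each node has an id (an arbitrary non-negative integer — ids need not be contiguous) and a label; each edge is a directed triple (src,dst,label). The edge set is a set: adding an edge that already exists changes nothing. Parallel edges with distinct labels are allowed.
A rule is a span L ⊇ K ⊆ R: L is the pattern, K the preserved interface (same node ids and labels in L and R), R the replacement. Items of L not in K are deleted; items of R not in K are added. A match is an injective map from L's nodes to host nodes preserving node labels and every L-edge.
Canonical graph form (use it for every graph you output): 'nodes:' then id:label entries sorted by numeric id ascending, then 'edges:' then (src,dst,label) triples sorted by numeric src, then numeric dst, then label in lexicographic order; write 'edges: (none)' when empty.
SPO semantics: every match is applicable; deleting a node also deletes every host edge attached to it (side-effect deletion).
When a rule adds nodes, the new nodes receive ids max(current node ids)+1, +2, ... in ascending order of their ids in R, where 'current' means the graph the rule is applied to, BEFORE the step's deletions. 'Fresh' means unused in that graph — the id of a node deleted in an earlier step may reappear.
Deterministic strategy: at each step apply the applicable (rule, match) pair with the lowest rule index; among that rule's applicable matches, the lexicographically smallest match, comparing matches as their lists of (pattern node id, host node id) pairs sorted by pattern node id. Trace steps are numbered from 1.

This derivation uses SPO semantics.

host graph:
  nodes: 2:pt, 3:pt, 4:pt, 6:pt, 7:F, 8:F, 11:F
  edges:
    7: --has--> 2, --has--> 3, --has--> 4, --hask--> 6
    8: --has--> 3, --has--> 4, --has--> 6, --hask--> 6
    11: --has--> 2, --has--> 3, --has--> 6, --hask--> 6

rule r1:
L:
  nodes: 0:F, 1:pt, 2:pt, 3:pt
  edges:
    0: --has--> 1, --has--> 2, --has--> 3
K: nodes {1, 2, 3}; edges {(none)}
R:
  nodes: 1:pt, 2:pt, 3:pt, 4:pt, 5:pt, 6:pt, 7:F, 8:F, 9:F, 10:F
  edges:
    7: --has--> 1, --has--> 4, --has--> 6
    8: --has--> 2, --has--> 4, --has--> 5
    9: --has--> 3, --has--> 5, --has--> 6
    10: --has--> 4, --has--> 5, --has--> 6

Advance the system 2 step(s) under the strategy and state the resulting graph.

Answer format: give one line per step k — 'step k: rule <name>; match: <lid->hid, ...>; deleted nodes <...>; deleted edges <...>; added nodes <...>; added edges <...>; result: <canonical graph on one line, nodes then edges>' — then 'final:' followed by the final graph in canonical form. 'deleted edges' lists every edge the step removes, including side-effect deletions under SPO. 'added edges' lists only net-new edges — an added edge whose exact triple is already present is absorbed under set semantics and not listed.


step 1: rule r1; match: 0->7, 1->2, 2->3, 3->4; deleted nodes 7; deleted edges (7,2,has); (7,3,has); (7,4,has); (7,6,hask); added nodes 12, 13, 14, 15, 16, 17, 18; added edges (15,2,has); (15,12,has); (15,14,has); (16,3,has); (16,12,has); (16,13,has); (17,4,has); (17,13,has); (17,14,has); (18,12,has); (18,13,has); (18,14,has); result: nodes: 2:pt, 3:pt, 4:pt, 6:pt, 8:F, 11:F, 12:pt, 13:pt, 14:pt, 15:F, 16:F, 17:F, 18:F edges: (8,3,has); (8,4,has); (8,6,has); (8,6,hask); (11,2,has); (11,3,has); (11,6,has); (11,6,hask); (15,2,has); (15,12,has); (15,14,has); (16,3,has); (16,12,has); (16,13,has); (17,4,has); (17,13,has); (17,14,has); (18,12,has); (18,13,has); (18,14,has)
step 2: rule r1; match: 0->8, 1->3, 2->4, 3->6; deleted nodes 8; deleted edges (8,3,has); (8,4,has); (8,6,has); (8,6,hask); added nodes 19, 20, 21, 22, 23, 24, 25; added edges (22,3,has); (22,19,has); (22,21,has); (23,4,has); (23,19,has); (23,20,has); (24,6,has); (24,20,has); (24,21,has); (25,19,has); (25,20,has); (25,21,has); result: nodes: 2:pt, 3:pt, 4:pt, 6:pt, 11:F, 12:pt, 13:pt, 14:pt, 15:F, 16:F, 17:F, 18:F, 19:pt, 20:pt, 21:pt, 22:F, 23:F, 24:F, 25:F edges: (11,2,has); (11,3,has); (11,6,has); (11,6,hask); (15,2,has); (15,12,has); (15,14,has); (16,3,has); (16,12,has); (16,13,has); (17,4,has); (17,13,has); (17,14,has); (18,12,has); (18,13,has); (18,14,has); (22,3,has); (22,19,has); (22,21,has); (23,4,has); (23,19,has); (23,20,has); (24,6,has); (24,20,has); (24,21,has); (25,19,has); (25,20,has); (25,21,has)
final:
nodes: 2:pt, 3:pt, 4:pt, 6:pt, 11:F, 12:pt, 13:pt, 14:pt, 15:F, 16:F, 17:F, 18:F, 19:pt, 20:pt, 21:pt, 22:F, 23:F, 24:F, 25:F
edges: (11,2,has); (11,3,has); (11,6,has); (11,6,hask); (15,2,has); (15,12,has); (15,14,has); (16,3,has); (16,12,has); (16,13,has); (17,4,has); (17,13,has); (17,14,has); (18,12,has); (18,13,has); (18,14,has); (22,3,has); (22,19,has); (22,21,has); (23,4,has); (23,19,has); (23,20,has); (24,6,has); (24,20,has); (24,21,has); (25,19,has); (25,20,has); (25,21,has)


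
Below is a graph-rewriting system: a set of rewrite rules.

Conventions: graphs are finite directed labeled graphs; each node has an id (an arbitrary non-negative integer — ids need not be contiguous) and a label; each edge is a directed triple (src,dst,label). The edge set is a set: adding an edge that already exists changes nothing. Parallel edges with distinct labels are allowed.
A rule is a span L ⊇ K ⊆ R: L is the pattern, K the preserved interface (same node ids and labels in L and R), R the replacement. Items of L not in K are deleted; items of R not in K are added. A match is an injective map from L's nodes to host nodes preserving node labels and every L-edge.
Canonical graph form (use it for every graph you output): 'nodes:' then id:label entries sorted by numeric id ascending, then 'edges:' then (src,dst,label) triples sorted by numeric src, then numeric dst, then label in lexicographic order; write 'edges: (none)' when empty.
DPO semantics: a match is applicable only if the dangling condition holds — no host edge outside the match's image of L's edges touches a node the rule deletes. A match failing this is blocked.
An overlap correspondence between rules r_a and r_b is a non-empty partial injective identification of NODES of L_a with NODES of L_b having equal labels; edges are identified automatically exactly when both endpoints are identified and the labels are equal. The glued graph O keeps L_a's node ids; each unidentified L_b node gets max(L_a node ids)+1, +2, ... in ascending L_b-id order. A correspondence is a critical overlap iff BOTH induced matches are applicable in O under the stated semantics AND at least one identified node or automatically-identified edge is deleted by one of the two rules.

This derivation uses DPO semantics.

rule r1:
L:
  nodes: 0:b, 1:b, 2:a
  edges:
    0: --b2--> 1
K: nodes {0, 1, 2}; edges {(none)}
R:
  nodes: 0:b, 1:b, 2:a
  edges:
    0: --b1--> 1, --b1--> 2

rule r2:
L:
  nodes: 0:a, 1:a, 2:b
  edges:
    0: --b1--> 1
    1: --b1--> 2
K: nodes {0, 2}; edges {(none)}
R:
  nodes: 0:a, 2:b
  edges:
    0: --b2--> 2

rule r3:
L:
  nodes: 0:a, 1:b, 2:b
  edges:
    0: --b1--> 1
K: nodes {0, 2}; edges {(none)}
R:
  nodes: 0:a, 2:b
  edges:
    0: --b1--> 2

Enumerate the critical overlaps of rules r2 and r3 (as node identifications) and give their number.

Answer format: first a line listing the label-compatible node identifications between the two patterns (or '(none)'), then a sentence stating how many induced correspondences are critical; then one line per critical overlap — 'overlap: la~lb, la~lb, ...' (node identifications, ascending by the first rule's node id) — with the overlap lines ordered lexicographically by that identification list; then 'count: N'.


label-compatible node identifications between L(r2) and L(r3): 0~0, 1~0, 2~1, 2~2
1 of the induced correspondences is a critical overlap of r2 and r3.
overlap: 1~0, 2~1
count: 1


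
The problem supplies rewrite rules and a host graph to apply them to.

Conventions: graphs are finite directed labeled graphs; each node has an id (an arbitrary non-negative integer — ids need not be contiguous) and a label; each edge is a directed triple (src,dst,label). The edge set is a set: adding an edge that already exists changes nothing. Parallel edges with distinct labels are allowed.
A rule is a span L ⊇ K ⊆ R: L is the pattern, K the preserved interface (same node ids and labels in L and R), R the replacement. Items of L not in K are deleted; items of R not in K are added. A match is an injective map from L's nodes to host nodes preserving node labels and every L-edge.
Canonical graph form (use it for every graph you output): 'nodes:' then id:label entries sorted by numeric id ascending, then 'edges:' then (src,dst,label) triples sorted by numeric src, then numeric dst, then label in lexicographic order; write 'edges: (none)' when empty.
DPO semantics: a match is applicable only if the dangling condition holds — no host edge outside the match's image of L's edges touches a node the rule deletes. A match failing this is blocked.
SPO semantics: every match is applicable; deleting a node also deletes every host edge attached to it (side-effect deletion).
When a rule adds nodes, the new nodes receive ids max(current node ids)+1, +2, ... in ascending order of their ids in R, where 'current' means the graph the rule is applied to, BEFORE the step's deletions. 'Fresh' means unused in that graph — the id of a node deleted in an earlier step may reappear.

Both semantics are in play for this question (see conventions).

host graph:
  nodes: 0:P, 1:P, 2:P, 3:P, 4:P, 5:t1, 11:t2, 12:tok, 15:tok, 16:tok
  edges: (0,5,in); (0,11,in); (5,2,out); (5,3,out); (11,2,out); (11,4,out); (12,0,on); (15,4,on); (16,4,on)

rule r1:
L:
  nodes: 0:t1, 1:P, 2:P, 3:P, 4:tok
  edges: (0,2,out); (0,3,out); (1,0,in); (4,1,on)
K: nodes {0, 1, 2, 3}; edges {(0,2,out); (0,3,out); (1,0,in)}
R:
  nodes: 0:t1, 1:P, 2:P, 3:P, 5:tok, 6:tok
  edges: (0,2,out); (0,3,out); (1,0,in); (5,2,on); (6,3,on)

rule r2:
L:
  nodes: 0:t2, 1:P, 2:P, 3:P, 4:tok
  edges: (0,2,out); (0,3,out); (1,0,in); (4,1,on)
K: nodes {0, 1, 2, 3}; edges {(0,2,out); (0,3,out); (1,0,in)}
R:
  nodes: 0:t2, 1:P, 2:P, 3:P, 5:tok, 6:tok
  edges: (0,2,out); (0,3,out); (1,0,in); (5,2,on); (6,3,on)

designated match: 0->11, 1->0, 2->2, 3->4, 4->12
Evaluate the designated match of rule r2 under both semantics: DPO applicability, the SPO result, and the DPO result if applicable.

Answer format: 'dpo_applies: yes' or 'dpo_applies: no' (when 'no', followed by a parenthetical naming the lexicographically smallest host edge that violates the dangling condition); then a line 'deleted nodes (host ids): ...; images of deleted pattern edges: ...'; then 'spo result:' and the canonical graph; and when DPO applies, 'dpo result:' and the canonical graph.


dpo_applies: yes
deleted nodes (host ids): 12; images of deleted pattern edges: (12,0,on)
spo result:
nodes: 0:P, 1:P, 2:P, 3:P, 4:P, 5:t1, 11:t2, 15:tok, 16:tok, 17:tok, 18:tok
edges: (0,5,in); (0,11,in); (5,2,out); (5,3,out); (11,2,out); (11,4,out); (15,4,on); (16,4,on); (17,2,on); (18,4,on)
dpo result:
nodes: 0:P, 1:P, 2:P, 3:P, 4:P, 5:t1, 11:t2, 15:tok, 16:tok, 17:tok, 18:tok
edges: (0,5,in); (0,11,in); (5,2,out); (5,3,out); (11,2,out); (11,4,out); (15,4,on); (16,4,on); (17,2,on); (18,4,on)


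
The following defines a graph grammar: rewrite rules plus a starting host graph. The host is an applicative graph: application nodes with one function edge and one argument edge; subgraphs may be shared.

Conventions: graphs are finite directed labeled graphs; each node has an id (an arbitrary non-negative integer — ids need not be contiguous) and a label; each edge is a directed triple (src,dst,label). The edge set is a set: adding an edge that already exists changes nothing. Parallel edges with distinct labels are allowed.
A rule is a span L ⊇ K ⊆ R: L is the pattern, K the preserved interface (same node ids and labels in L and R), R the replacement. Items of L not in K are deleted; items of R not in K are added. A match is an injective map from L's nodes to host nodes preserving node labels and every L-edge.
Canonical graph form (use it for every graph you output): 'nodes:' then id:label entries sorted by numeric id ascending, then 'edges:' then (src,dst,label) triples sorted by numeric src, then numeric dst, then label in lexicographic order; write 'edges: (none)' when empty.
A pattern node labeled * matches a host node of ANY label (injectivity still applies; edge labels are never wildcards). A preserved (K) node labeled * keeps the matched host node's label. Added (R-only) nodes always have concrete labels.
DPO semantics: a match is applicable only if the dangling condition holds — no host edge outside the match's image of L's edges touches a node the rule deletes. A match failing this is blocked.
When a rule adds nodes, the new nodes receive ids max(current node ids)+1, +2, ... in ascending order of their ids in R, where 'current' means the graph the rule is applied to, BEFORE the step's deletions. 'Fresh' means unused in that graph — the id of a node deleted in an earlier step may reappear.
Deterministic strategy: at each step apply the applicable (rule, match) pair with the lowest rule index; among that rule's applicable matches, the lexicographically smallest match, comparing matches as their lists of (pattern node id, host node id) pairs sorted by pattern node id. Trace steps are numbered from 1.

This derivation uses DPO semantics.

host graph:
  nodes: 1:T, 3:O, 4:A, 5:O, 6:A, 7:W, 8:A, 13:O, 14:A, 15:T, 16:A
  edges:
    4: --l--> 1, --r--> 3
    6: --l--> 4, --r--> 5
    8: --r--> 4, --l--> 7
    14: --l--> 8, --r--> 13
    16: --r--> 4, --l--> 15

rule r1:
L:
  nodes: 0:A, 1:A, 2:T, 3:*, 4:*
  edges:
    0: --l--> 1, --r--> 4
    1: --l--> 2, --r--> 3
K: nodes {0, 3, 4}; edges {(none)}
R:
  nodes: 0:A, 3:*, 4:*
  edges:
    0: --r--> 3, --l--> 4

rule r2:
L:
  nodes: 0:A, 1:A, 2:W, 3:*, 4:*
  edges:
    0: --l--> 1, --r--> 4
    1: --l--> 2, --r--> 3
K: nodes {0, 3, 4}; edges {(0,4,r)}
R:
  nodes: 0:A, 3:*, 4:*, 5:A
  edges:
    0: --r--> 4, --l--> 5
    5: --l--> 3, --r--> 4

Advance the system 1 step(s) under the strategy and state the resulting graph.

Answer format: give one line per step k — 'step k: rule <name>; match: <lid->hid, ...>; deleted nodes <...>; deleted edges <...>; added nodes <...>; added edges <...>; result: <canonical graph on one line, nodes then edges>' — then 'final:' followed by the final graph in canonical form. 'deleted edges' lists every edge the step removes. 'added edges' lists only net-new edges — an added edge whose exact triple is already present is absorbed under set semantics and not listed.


step 1: rule r2; match: 0->14, 1->8, 2->7, 3->4, 4->13; deleted nodes 7, 8; deleted edges (8,4,r); (8,7,l); (14,8,l); added nodes 17; added edges (14,17,l); (17,4,l); (17,13,r); result: nodes: 1:T, 3:O, 4:A, 5:O, 6:A, 13:O, 14:A, 15:T, 16:A, 17:A edges: (4,1,l); (4,3,r); (6,4,l); (6,5,r); (14,13,r); (14,17,l); (16,4,r); (16,15,l); (17,4,l); (17,13,r)
final:
nodes: 1:T, 3:O, 4:A, 5:O, 6:A, 13:O, 14:A, 15:T, 16:A, 17:A
edges: (4,1,l); (4,3,r); (6,4,l); (6,5,r); (14,13,r); (14,17,l); (16,4,r); (16,15,l); (17,4,l); (17,13,r)


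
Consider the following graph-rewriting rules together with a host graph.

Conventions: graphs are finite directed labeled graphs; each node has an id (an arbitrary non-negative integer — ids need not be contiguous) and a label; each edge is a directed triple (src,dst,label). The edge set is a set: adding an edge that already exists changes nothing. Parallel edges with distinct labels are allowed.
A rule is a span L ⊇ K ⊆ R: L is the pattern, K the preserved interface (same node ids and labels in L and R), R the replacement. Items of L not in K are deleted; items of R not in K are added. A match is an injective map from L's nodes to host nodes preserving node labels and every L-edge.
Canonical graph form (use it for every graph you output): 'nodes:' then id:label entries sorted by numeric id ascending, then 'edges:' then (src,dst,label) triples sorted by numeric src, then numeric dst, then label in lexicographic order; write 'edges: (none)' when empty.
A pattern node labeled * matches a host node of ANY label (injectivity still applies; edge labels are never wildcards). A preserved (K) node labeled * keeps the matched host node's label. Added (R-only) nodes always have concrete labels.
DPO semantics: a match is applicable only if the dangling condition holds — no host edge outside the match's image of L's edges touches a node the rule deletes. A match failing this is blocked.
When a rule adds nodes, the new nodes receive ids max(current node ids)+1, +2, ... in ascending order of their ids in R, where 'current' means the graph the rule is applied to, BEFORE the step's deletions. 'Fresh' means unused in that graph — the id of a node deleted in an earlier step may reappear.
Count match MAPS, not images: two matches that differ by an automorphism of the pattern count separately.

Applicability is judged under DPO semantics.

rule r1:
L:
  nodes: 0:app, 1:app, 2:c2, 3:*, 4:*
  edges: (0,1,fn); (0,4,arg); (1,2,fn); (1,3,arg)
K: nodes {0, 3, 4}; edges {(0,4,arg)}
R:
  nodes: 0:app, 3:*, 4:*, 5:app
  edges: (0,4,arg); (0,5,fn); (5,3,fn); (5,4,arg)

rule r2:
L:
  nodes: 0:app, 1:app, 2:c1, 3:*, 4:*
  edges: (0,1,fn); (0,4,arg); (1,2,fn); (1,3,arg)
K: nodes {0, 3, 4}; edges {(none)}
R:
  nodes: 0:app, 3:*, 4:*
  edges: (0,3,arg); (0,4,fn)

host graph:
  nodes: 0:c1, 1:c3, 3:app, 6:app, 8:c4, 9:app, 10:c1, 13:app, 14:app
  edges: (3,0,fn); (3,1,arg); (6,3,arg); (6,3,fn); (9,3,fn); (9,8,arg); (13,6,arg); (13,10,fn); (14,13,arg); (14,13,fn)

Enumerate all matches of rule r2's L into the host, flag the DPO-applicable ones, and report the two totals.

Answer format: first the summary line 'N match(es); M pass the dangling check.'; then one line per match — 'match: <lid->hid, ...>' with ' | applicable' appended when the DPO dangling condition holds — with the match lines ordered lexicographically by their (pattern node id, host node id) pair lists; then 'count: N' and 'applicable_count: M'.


1 match(es); 0 pass the dangling check.
match: 0->9, 1->3, 2->0, 3->1, 4->8
count: 1
applicable_count: 0


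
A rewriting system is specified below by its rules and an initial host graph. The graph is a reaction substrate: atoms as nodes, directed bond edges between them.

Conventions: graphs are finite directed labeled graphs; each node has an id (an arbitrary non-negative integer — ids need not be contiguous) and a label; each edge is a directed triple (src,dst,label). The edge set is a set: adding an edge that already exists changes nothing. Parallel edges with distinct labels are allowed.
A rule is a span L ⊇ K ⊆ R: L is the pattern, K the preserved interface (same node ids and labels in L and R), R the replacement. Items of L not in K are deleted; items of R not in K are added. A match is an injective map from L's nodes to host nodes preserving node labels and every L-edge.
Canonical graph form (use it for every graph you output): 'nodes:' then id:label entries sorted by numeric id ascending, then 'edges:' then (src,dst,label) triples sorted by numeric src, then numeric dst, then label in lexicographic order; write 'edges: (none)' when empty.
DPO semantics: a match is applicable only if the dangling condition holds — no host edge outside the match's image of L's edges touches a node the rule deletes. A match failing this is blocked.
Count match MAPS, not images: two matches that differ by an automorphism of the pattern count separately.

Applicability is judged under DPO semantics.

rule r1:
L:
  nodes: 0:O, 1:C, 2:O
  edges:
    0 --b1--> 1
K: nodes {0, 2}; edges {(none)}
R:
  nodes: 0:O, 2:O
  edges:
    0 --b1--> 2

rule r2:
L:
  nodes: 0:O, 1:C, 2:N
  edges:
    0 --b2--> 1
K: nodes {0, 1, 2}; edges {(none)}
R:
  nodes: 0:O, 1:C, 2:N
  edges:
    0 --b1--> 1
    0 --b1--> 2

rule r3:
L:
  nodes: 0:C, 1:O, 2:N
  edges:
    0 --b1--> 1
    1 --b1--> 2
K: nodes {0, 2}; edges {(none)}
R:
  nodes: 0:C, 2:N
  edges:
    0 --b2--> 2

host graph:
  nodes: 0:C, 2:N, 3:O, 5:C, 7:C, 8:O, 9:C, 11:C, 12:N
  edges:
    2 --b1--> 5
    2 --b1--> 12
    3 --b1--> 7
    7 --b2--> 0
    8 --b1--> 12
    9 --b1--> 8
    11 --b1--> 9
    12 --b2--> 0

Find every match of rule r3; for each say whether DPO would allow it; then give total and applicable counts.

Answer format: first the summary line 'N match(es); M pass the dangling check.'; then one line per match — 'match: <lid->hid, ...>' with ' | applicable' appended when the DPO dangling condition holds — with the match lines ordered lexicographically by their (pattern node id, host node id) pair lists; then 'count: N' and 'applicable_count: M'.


1 match(es); 1 pass the dangling check.
match: 0->9, 1->8, 2->12 | applicable
count: 1
applicable_count: 1


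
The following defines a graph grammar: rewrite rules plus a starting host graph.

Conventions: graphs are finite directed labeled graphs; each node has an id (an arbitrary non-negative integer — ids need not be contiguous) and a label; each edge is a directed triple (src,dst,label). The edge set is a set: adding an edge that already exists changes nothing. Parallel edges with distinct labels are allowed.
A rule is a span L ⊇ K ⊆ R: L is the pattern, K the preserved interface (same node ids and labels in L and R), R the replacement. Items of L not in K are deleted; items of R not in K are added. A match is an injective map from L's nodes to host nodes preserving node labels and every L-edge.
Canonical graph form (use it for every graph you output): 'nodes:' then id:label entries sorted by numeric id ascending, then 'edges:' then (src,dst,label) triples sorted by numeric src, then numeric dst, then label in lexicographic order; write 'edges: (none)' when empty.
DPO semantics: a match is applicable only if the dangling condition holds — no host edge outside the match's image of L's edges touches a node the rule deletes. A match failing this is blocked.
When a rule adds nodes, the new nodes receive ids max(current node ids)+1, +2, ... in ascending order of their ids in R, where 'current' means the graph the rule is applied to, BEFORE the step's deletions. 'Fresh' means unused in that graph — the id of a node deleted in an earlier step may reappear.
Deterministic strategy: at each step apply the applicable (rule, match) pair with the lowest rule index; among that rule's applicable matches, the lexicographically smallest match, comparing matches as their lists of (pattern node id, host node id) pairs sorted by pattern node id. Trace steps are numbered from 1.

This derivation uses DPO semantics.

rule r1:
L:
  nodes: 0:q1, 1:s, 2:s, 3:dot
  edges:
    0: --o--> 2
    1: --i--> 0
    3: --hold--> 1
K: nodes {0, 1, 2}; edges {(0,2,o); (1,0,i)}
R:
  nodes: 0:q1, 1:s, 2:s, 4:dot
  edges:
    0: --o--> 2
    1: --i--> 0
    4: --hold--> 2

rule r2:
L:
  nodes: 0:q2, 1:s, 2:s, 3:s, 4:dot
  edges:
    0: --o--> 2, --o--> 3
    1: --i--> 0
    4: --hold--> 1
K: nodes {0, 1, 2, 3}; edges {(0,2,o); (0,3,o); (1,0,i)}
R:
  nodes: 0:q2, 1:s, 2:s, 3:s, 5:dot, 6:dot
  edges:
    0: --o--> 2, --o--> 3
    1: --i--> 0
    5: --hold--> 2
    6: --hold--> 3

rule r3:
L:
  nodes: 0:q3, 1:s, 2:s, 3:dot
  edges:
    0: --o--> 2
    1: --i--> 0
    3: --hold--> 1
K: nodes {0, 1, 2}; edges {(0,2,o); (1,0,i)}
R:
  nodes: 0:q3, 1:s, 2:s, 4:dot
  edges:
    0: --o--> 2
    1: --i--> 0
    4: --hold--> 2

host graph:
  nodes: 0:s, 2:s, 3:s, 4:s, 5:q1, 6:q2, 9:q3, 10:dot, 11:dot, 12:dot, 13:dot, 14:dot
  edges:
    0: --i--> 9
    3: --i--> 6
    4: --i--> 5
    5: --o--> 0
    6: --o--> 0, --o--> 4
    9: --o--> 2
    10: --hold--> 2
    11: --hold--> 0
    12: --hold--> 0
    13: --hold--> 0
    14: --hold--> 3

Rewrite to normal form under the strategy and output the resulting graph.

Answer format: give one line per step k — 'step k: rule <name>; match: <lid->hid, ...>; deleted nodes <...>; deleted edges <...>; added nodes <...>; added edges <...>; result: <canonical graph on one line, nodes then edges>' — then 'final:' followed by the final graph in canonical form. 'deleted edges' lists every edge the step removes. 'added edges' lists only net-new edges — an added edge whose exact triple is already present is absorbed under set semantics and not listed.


step 1: rule r2; match: 0->6, 1->3, 2->0, 3->4, 4->14; deleted nodes 14; deleted edges (14,3,hold); added nodes 15, 16; added edges (15,0,hold); (16,4,hold); result: nodes: 0:s, 2:s, 3:s, 4:s, 5:q1, 6:q2, 9:q3, 10:dot, 11:dot, 12:dot, 13:dot, 15:dot, 16:dot edges: (0,9,i); (3,6,i); (4,5,i); (5,0,o); (6,0,o); (6,4,o); (9,2,o); (10,2,hold); (11,0,hold); (12,0,hold); (13,0,hold); (15,0,hold); (16,4,hold)
step 2: rule r1; match: 0->5, 1->4, 2->0, 3->16; deleted nodes 16; deleted edges (16,4,hold); added nodes 17; added edges (17,0,hold); result: nodes: 0:s, 2:s, 3:s, 4:s, 5:q1, 6:q2, 9:q3, 10:dot, 11:dot, 12:dot, 13:dot, 15:dot, 17:dot edges: (0,9,i); (3,6,i); (4,5,i); (5,0,o); (6,0,o); (6,4,o); (9,2,o); (10,2,hold); (11,0,hold); (12,0,hold); (13,0,hold); (15,0,hold); (17,0,hold)
step 3: rule r3; match: 0->9, 1->0, 2->2, 3->11; deleted nodes 11; deleted edges (11,0,hold); added nodes 18; added edges (18,2,hold); result: nodes: 0:s, 2:s, 3:s, 4:s, 5:q1, 6:q2, 9:q3, 10:dot, 12:dot, 13:dot, 15:dot, 17:dot, 18:dot edges: (0,9,i); (3,6,i); (4,5,i); (5,0,o); (6,0,o); (6,4,o); (9,2,o); (10,2,hold); (12,0,hold); (13,0,hold); (15,0,hold); (17,0,hold); (18,2,hold)
step 4: rule r3; match: 0->9, 1->0, 2->2, 3->12; deleted nodes 12; deleted edges (12,0,hold); added nodes 19; added edges (19,2,hold); result: nodes: 0:s, 2:s, 3:s, 4:s, 5:q1, 6:q2, 9:q3, 10:dot, 13:dot, 15:dot, 17:dot, 18:dot, 19:dot edges: (0,9,i); (3,6,i); (4,5,i); (5,0,o); (6,0,o); (6,4,o); (9,2,o); (10,2,hold); (13,0,hold); (15,0,hold); (17,0,hold); (18,2,hold); (19,2,hold)
step 5: rule r3; match: 0->9, 1->0, 2->2, 3->13; deleted nodes 13; deleted edges (13,0,hold); added nodes 20; added edges (20,2,hold); result: nodes: 0:s, 2:s, 3:s, 4:s, 5:q1, 6:q2, 9:q3, 10:dot, 15:dot, 17:dot, 18:dot, 19:dot, 20:dot edges: (0,9,i); (3,6,i); (4,5,i); (5,0,o); (6,0,o); (6,4,o); (9,2,o); (10,2,hold); (15,0,hold); (17,0,hold); (18,2,hold); (19,2,hold); (20,2,hold)
step 6: rule r3; match: 0->9, 1->0, 2->2, 3->15; deleted nodes 15; deleted edges (15,0,hold); added nodes 21; added edges (21,2,hold); result: nodes: 0:s, 2:s, 3:s, 4:s, 5:q1, 6:q2, 9:q3, 10:dot, 17:dot, 18:dot, 19:dot, 20:dot, 21:dot edges: (0,9,i); (3,6,i); (4,5,i); (5,0,o); (6,0,o); (6,4,o); (9,2,o); (10,2,hold); (17,0,hold); (18,2,hold); (19,2,hold); (20,2,hold); (21,2,hold)
step 7: rule r3; match: 0->9, 1->0, 2->2, 3->17; deleted nodes 17; deleted edges (17,0,hold); added nodes 22; added edges (22,2,hold); result: nodes: 0:s, 2:s, 3:s, 4:s, 5:q1, 6:q2, 9:q3, 10:dot, 18:dot, 19:dot, 20:dot, 21:dot, 22:dot edges: (0,9,i); (3,6,i); (4,5,i); (5,0,o); (6,0,o); (6,4,o); (9,2,o); (10,2,hold); (18,2,hold); (19,2,hold); (20,2,hold); (21,2,hold); (22,2,hold)
final:
nodes: 0:s, 2:s, 3:s, 4:s, 5:q1, 6:q2, 9:q3, 10:dot, 18:dot, 19:dot, 20:dot, 21:dot, 22:dot
edges: (0,9,i); (3,6,i); (4,5,i); (5,0,o); (6,0,o); (6,4,o); (9,2,o); (10,2,hold); (18,2,hold); (19,2,hold); (20,2,hold); (21,2,hold); (22,2,hold)


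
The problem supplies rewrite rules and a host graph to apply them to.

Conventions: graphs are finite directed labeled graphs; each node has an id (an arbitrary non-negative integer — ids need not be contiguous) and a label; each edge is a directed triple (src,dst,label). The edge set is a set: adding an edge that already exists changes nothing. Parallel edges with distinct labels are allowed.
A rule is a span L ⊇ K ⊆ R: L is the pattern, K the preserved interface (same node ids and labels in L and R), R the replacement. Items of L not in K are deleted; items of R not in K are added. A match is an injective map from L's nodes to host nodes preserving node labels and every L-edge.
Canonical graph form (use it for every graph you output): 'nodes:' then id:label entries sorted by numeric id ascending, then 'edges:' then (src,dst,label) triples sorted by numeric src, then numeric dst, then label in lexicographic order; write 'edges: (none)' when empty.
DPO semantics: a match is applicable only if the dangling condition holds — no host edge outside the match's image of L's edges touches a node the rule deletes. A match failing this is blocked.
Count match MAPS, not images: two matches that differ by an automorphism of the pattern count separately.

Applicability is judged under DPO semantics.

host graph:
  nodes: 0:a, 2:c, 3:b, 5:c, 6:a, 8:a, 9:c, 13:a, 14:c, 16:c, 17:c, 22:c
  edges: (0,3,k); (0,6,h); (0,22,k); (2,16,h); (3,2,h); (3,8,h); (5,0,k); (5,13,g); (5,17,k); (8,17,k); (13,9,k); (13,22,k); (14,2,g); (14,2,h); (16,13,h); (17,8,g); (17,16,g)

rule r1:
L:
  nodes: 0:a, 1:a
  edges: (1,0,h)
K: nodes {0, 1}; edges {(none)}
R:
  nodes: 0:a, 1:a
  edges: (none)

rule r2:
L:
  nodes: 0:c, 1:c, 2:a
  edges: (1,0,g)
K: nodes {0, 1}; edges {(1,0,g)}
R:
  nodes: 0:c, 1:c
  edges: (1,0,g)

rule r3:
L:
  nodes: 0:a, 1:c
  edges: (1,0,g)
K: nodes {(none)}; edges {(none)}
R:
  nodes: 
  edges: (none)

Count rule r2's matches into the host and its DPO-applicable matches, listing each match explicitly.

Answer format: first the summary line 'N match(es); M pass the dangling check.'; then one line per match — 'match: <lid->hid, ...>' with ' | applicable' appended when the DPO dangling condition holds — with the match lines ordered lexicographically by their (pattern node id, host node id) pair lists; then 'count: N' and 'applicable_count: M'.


8 match(es); 0 pass the dangling check.
match: 0->2, 1->14, 2->0
match: 0->2, 1->14, 2->6
match: 0->2, 1->14, 2->8
match: 0->2, 1->14, 2->13
match: 0->16, 1->17, 2->0
match: 0->16, 1->17, 2->6
match: 0->16, 1->17, 2->8
match: 0->16, 1->17, 2->13
count: 8
applicable_count: 0


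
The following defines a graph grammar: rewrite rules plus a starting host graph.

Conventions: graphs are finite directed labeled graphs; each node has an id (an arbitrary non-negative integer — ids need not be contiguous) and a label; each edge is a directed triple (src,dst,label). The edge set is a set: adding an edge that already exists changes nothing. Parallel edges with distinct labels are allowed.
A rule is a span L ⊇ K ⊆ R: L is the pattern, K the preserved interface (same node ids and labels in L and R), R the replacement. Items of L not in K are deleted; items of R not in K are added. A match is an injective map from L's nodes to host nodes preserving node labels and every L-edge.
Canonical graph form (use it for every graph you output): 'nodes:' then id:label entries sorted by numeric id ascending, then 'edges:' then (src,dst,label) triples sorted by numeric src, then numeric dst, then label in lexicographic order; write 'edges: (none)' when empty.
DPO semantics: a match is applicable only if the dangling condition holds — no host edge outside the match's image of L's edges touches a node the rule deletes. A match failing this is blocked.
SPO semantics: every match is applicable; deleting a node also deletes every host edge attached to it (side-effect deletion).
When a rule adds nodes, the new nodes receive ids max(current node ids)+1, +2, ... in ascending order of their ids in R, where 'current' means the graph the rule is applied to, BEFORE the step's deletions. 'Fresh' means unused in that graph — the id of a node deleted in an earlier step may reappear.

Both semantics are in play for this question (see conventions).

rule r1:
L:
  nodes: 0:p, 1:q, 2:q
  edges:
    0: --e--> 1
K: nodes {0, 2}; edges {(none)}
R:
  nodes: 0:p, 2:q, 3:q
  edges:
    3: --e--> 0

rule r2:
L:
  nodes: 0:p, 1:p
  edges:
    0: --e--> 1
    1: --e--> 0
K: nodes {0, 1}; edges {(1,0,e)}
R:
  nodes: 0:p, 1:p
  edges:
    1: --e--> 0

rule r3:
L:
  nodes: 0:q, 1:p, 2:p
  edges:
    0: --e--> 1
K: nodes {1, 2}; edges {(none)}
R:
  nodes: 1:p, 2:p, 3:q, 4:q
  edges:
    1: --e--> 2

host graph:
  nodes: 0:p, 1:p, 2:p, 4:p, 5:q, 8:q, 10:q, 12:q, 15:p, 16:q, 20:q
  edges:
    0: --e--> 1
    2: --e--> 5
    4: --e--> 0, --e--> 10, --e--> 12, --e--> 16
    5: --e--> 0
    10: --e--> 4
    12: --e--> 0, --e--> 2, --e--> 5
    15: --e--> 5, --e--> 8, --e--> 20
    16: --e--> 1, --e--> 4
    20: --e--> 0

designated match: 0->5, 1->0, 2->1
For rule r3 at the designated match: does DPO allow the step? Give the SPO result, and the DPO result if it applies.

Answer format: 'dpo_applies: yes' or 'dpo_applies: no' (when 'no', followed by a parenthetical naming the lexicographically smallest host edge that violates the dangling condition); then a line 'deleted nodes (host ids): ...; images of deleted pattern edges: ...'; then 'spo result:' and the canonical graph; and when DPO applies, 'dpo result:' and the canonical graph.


dpo_applies: no
(the rule deletes node 5, which keeps host edge (2,5,e) outside the match image — the dangling condition fails, DPO blocks; SPO proceeds and side-deletes such edges)
deleted nodes (host ids): 5; images of deleted pattern edges: (5,0,e)
spo result:
nodes: 0:p, 1:p, 2:p, 4:p, 8:q, 10:q, 12:q, 15:p, 16:q, 20:q, 21:q, 22:q
edges: (0,1,e); (4,0,e); (4,10,e); (4,12,e); (4,16,e); (10,4,e); (12,0,e); (12,2,e); (15,8,e); (15,20,e); (16,1,e); (16,4,e); (20,0,e)


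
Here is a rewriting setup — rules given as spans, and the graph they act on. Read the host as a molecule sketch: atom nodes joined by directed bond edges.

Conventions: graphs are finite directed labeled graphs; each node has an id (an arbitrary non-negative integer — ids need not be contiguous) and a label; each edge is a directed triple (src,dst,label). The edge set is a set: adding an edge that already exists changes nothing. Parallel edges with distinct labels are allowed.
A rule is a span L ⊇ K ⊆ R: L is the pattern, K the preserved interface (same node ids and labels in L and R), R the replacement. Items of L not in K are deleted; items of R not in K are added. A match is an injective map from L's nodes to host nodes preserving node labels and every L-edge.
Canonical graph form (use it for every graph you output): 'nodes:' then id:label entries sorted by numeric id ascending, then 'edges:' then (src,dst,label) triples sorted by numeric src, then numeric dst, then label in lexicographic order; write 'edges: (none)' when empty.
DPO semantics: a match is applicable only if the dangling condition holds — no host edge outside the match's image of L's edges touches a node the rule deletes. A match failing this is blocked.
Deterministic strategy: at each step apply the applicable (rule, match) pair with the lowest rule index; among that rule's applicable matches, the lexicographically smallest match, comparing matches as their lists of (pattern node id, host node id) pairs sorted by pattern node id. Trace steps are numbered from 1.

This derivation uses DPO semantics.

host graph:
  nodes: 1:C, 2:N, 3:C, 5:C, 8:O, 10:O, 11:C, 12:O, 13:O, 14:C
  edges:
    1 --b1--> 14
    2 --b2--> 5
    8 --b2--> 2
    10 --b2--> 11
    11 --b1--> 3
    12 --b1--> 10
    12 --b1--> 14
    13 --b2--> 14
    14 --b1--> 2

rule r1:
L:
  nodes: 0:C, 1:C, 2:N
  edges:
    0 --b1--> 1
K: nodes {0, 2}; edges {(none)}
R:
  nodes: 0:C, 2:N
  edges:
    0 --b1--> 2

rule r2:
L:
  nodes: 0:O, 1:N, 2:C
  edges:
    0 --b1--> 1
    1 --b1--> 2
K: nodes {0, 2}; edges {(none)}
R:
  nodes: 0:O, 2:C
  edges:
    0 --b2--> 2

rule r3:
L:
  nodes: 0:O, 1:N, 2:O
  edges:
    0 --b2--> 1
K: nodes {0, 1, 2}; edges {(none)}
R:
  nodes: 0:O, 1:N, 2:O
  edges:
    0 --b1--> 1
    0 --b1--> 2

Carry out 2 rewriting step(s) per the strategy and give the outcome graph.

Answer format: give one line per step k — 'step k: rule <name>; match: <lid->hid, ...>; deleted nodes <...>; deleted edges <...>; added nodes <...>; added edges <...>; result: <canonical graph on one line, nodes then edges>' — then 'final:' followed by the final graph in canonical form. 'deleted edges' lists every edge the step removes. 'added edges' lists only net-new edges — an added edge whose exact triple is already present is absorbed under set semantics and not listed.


step 1: rule r1; match: 0->11, 1->3, 2->2; deleted nodes 3; deleted edges (11,3,b1); added nodes (none); added edges (11,2,b1); result: nodes: 1:C, 2:N, 5:C, 8:O, 10:O, 11:C, 12:O, 13:O, 14:C edges: (1,14,b1); (2,5,b2); (8,2,b2); (10,11,b2); (11,2,b1); (12,10,b1); (12,14,b1); (13,14,b2); (14,2,b1)
step 2: rule r3; match: 0->8, 1->2, 2->10; deleted nodes (none); deleted edges (8,2,b2); added nodes (none); added edges (8,2,b1); (8,10,b1); result: nodes: 1:C, 2:N, 5:C, 8:O, 10:O, 11:C, 12:O, 13:O, 14:C edges: (1,14,b1); (2,5,b2); (8,2,b1); (8,10,b1); (10,11,b2); (11,2,b1); (12,10,b1); (12,14,b1); (13,14,b2); (14,2,b1)
final:
nodes: 1:C, 2:N, 5:C, 8:O, 10:O, 11:C, 12:O, 13:O, 14:C
edges: (1,14,b1); (2,5,b2); (8,2,b1); (8,10,b1); (10,11,b2); (11,2,b1); (12,10,b1); (12,14,b1); (13,14,b2); (14,2,b1)


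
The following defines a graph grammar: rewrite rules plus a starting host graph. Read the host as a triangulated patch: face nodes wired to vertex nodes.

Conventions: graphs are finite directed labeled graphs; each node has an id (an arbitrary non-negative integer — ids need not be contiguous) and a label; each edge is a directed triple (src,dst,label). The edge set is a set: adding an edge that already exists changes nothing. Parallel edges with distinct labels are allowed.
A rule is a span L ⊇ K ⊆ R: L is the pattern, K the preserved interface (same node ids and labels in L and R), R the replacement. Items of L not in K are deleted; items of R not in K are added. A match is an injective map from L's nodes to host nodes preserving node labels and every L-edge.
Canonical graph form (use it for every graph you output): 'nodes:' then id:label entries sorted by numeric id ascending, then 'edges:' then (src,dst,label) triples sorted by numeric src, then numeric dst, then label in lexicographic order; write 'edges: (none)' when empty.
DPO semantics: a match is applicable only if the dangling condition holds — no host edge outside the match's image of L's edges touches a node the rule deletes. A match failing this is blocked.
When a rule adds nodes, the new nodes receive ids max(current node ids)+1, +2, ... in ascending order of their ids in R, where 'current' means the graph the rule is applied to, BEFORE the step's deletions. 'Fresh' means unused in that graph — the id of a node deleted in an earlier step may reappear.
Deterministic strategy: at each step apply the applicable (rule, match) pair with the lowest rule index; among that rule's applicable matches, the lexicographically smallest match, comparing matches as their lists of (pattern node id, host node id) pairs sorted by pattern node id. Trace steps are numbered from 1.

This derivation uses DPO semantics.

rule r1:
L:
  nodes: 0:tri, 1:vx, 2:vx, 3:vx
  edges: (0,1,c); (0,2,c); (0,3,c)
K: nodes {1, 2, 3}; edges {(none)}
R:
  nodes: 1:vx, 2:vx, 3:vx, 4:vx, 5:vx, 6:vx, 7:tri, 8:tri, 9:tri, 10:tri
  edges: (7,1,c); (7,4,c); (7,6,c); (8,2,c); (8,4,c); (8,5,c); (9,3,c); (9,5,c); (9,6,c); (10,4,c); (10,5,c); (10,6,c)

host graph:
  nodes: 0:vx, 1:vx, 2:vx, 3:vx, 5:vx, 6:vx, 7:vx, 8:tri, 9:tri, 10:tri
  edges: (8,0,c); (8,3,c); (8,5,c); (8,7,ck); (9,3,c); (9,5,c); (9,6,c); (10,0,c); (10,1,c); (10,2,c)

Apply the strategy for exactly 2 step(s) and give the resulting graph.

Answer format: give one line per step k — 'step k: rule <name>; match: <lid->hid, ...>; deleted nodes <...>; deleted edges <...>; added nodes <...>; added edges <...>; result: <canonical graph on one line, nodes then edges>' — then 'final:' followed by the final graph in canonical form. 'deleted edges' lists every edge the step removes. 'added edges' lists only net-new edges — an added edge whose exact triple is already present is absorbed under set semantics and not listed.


step 1: rule r1; match: 0->9, 1->3, 2->5, 3->6; deleted nodes 9; deleted edges (9,3,c); (9,5,c); (9,6,c); added nodes 11, 12, 13, 14, 15, 16, 17; added edges (14,3,c); (14,11,c); (14,13,c); (15,5,c); (15,11,c); (15,12,c); (16,6,c); (16,12,c); (16,13,c); (17,11,c); (17,12,c); (17,13,c); result: nodes: 0:vx, 1:vx, 2:vx, 3:vx, 5:vx, 6:vx, 7:vx, 8:tri, 10:tri, 11:vx, 12:vx, 13:vx, 14:tri, 15:tri, 16:tri, 17:tri edges: (8,0,c); (8,3,c); (8,5,c); (8,7,ck); (10,0,c); (10,1,c); (10,2,c); (14,3,c); (14,11,c); (14,13,c); (15,5,c); (15,11,c); (15,12,c); (16,6,c); (16,12,c); (16,13,c); (17,11,c); (17,12,c); (17,13,c)
step 2: rule r1; match: 0->10, 1->0, 2->1, 3->2; deleted nodes 10; deleted edges (10,0,c); (10,1,c); (10,2,c); added nodes 18, 19, 20, 21, 22, 23, 24; added edges (21,0,c); (21,18,c); (21,20,c); (22,1,c); (22,18,c); (22,19,c); (23,2,c); (23,19,c); (23,20,c); (24,18,c); (24,19,c); (24,20,c); result: nodes: 0:vx, 1:vx, 2:vx, 3:vx, 5:vx, 6:vx, 7:vx, 8:tri, 11:vx, 12:vx, 13:vx, 14:tri, 15:tri, 16:tri, 17:tri, 18:vx, 19:vx, 20:vx, 21:tri, 22:tri, 23:tri, 24:tri edges: (8,0,c); (8,3,c); (8,5,c); (8,7,ck); (14,3,c); (14,11,c); (14,13,c); (15,5,c); (15,11,c); (15,12,c); (16,6,c); (16,12,c); (16,13,c); (17,11,c); (17,12,c); (17,13,c); (21,0,c); (21,18,c); (21,20,c); (22,1,c); (22,18,c); (22,19,c); (23,2,c); (23,19,c); (23,20,c); (24,18,c); (24,19,c); (24,20,c)
final:
nodes: 0:vx, 1:vx, 2:vx, 3:vx, 5:vx, 6:vx, 7:vx, 8:tri, 11:vx, 12:vx, 13:vx, 14:tri, 15:tri, 16:tri, 17:tri, 18:vx, 19:vx, 20:vx, 21:tri, 22:tri, 23:tri, 24:tri
edges: (8,0,c); (8,3,c); (8,5,c); (8,7,ck); (14,3,c); (14,11,c); (14,13,c); (15,5,c); (15,11,c); (15,12,c); (16,6,c); (16,12,c); (16,13,c); (17,11,c); (17,12,c); (17,13,c); (21,0,c); (21,18,c); (21,20,c); (22,1,c); (22,18,c); (22,19,c); (23,2,c); (23,19,c); (23,20,c); (24,18,c); (24,19,c); (24,20,c)
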